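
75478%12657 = 12193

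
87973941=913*96357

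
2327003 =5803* 401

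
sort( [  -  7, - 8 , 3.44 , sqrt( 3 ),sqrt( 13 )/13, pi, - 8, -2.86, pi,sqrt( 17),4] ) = [ - 8,-8,-7, - 2.86,sqrt( 13)/13, sqrt( 3),pi,pi,  3.44,  4,sqrt(17 )] 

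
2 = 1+1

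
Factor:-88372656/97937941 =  - 2^4*3^2*251^( - 1)*390191^( - 1)*613699^1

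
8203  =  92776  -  84573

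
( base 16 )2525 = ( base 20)13f9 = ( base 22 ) JE5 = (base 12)5605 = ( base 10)9509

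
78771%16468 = 12899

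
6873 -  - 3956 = 10829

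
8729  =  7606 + 1123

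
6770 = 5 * 1354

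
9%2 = 1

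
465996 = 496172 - 30176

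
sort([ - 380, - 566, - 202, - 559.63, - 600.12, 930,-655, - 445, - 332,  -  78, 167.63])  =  [- 655, - 600.12, - 566, - 559.63, - 445,-380, - 332, - 202, - 78,167.63,930]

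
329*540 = 177660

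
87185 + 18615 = 105800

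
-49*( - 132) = 6468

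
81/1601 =81/1601 = 0.05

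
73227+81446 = 154673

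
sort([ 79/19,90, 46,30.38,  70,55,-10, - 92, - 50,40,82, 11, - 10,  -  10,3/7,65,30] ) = [ - 92,- 50, -10, - 10, - 10, 3/7 , 79/19,11, 30,30.38,40, 46,55,65,70,82,90] 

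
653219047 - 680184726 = -26965679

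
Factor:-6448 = -2^4*13^1*31^1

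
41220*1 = 41220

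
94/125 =94/125 = 0.75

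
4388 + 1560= 5948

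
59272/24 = 2469 + 2/3 = 2469.67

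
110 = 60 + 50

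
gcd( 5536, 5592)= 8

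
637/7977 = 637/7977 = 0.08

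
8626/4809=1+3817/4809  =  1.79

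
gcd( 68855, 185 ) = 5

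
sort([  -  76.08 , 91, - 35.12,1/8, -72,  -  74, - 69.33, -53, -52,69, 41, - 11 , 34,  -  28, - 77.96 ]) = [ - 77.96,-76.08, - 74, - 72, - 69.33, - 53 ,  -  52, - 35.12 ,  -  28, -11 , 1/8,34,41,69, 91]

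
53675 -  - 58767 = 112442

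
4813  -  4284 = 529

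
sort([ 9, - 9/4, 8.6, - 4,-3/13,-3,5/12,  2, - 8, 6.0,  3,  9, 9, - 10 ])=[ - 10 , - 8, -4,-3, - 9/4,  -  3/13 , 5/12, 2,  3,6.0 , 8.6, 9, 9,  9]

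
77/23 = 77/23 =3.35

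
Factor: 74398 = 2^1*37199^1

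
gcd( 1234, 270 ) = 2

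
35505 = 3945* 9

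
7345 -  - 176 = 7521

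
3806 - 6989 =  - 3183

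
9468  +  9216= 18684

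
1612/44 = 36 + 7/11=36.64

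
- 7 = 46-53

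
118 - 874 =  - 756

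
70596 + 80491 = 151087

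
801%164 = 145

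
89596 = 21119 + 68477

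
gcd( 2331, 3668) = 7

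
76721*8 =613768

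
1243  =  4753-3510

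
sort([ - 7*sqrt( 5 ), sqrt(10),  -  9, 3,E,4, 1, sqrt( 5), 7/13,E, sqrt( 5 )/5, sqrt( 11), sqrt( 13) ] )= [ - 7*sqrt( 5), - 9 , sqrt( 5 ) /5,7/13, 1, sqrt( 5 ) , E, E,3, sqrt( 10), sqrt(11),sqrt( 13) , 4]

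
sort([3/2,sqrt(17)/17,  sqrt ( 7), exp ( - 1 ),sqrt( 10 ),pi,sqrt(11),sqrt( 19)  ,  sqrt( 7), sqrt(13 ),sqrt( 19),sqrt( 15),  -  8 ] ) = [ - 8,sqrt( 17 )/17,exp( - 1 ), 3/2 , sqrt(  7),sqrt( 7), pi, sqrt( 10 ),sqrt(11),sqrt( 13),sqrt(15), sqrt( 19 ) , sqrt(19)] 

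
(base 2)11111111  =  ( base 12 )193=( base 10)255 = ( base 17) F0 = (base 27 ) 9C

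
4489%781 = 584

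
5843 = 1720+4123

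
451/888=451/888 = 0.51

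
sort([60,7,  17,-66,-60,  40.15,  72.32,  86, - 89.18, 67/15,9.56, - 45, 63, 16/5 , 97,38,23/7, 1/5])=[ - 89.18, - 66, - 60, - 45, 1/5,16/5, 23/7, 67/15, 7, 9.56 , 17, 38, 40.15, 60, 63, 72.32  ,  86,97] 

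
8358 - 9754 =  - 1396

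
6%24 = 6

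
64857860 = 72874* 890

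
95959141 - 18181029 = 77778112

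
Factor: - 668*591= - 2^2*3^1*167^1*197^1 = - 394788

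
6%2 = 0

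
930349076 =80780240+849568836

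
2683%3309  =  2683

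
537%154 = 75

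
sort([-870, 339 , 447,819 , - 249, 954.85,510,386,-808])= [-870, - 808, - 249, 339,386, 447, 510, 819, 954.85]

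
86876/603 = 144 + 44/603  =  144.07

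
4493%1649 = 1195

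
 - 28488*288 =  - 8204544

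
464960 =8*58120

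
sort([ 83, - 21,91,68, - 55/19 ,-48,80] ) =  [ - 48, - 21,-55/19, 68,80,83,91] 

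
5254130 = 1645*3194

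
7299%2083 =1050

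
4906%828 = 766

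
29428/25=29428/25 = 1177.12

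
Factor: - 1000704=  - 2^8*3^1*1303^1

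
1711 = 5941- 4230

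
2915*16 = 46640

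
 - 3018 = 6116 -9134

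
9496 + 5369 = 14865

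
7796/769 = 7796/769 = 10.14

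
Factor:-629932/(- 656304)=2^( - 2)*3^ ( - 1)*11^( - 2 )*113^( - 1 )*157483^1=157483/164076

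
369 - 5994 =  - 5625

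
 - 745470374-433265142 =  - 1178735516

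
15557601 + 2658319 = 18215920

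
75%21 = 12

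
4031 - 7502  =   - 3471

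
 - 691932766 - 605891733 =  - 1297824499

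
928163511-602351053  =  325812458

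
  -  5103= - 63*81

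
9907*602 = 5964014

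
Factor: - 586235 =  - 5^1*13^1*29^1*311^1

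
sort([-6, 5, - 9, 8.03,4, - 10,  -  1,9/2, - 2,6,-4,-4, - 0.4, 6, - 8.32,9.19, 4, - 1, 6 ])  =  [ - 10, - 9, - 8.32, - 6 ,-4, - 4, - 2, - 1, - 1, - 0.4,4, 4 , 9/2 , 5, 6, 6, 6, 8.03,9.19 ]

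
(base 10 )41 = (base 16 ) 29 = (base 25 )1G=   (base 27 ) 1e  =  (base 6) 105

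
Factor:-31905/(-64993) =3^2 * 5^1*103^(  -  1 )*631^ (- 1)*709^1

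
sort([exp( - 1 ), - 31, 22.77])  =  [ - 31,  exp( - 1),  22.77]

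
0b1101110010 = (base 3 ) 1012200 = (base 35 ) p7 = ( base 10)882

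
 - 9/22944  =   - 1 + 7645/7648 = - 0.00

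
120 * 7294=875280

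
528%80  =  48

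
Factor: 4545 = 3^2 * 5^1*101^1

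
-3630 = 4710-8340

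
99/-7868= - 99/7868 = - 0.01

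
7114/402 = 17+140/201 = 17.70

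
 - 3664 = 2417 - 6081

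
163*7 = 1141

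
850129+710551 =1560680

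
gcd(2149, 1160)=1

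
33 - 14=19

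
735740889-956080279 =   -  220339390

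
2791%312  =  295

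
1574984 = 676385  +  898599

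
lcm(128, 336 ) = 2688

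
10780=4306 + 6474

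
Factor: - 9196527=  - 3^1*23^1 * 133283^1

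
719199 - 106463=612736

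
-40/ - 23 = 40/23 = 1.74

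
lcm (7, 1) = 7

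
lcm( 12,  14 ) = 84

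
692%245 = 202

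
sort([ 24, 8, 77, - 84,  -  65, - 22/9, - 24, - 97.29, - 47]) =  [ - 97.29, - 84 , - 65, - 47,-24, - 22/9,8,24,  77 ] 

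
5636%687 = 140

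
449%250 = 199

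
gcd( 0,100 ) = 100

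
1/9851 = 1/9851= 0.00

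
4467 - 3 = 4464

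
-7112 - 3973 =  - 11085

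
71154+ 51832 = 122986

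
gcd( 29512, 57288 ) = 1736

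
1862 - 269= 1593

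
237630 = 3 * 79210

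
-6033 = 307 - 6340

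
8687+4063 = 12750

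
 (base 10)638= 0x27E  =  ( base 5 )10023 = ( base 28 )mm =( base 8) 1176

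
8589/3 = 2863=2863.00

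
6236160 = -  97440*(- 64 ) 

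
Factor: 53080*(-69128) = - 3669314240 = - 2^6 * 5^1 * 1327^1*8641^1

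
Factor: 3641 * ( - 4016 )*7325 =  - 2^4*5^2*11^1*251^1*293^1*331^1= - 107108025200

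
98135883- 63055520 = 35080363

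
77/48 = 1+29/48 = 1.60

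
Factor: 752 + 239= 991 = 991^1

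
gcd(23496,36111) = 3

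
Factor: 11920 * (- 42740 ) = -2^6*5^2*149^1*2137^1=- 509460800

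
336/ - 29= -12 + 12/29 = -11.59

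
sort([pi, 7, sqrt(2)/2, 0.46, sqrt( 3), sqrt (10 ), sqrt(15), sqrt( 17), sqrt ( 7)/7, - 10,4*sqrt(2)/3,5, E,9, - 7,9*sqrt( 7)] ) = [ - 10, - 7, sqrt(7 )/7, 0.46 , sqrt ( 2)/2, sqrt(3), 4*sqrt( 2)/3,E, pi, sqrt( 10),  sqrt (15), sqrt(17), 5,7, 9 , 9*sqrt ( 7)] 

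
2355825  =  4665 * 505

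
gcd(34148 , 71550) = 2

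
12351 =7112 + 5239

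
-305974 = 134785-440759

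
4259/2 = 4259/2 = 2129.50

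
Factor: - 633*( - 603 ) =381699=3^3*67^1 *211^1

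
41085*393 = 16146405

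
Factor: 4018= 2^1*7^2 * 41^1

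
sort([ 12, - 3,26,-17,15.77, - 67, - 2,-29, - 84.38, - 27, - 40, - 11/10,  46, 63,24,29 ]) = [-84.38,-67, -40,- 29, - 27 ,  -  17 , - 3,  -  2,- 11/10, 12,15.77,24, 26,29,46,63]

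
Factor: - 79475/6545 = -5^1*7^( - 1 )*17^1=-85/7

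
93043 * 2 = 186086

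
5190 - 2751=2439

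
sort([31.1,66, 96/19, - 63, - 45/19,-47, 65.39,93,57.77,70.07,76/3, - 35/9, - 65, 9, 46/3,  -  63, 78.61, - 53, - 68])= [ - 68, - 65, - 63, - 63, - 53, - 47, - 35/9, - 45/19,96/19,9,46/3,76/3,31.1, 57.77,65.39, 66,70.07 , 78.61 , 93 ] 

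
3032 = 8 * 379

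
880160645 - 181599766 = 698560879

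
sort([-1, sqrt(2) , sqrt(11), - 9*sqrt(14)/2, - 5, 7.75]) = [ -9 * sqrt( 14) /2, - 5, - 1, sqrt(2),sqrt ( 11 ), 7.75]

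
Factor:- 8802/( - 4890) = 9/5 = 3^2*5^( - 1)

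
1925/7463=1925/7463= 0.26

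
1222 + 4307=5529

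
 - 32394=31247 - 63641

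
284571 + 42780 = 327351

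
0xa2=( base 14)b8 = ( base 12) 116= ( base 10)162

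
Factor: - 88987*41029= - 23^1*53^1*73^1*89^1 *461^1=- 3651047623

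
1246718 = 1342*929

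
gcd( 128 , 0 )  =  128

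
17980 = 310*58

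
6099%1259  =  1063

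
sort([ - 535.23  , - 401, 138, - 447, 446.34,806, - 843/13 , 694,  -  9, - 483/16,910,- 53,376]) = [- 535.23, - 447, - 401, - 843/13, - 53, - 483/16, - 9,138,  376,  446.34,694, 806,910]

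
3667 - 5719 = -2052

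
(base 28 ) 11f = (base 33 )p2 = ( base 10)827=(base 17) 2EB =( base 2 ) 1100111011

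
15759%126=9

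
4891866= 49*99834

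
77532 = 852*91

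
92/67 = 1 + 25/67  =  1.37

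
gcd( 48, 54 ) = 6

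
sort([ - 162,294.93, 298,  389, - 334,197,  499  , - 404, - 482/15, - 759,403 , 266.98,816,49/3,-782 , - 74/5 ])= [ - 782,-759, - 404, - 334, - 162, - 482/15 , - 74/5,49/3, 197, 266.98,  294.93, 298, 389, 403, 499, 816 ]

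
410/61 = 6 + 44/61 = 6.72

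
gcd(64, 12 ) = 4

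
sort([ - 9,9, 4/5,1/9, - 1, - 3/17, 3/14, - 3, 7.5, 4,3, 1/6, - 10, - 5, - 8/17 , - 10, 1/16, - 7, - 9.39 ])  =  [ - 10, - 10, - 9.39, - 9, - 7, - 5,-3 , - 1,-8/17, - 3/17, 1/16,  1/9,1/6,3/14, 4/5, 3,4, 7.5, 9 ]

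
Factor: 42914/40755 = 2^1*3^( - 1)*5^(-1)*11^( - 1)*13^ ( -1 )*19^ ( - 1 )*43^1*499^1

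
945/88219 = 945/88219 = 0.01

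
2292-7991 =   -  5699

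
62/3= 20 + 2/3 = 20.67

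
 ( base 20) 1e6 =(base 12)492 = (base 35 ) JL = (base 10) 686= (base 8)1256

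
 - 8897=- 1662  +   - 7235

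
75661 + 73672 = 149333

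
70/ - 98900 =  - 1 + 9883/9890=-0.00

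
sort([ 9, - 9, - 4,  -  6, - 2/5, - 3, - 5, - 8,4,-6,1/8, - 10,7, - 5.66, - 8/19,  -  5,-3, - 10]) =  [-10, - 10, - 9, - 8, - 6, - 6, - 5.66, - 5, - 5, - 4, - 3,- 3,- 8/19, - 2/5,1/8 , 4,7,  9] 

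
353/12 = 353/12 = 29.42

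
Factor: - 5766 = -2^1 * 3^1*31^2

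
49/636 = 49/636 = 0.08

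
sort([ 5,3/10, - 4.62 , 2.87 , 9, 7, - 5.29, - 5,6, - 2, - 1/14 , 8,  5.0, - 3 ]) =[  -  5.29,  -  5, - 4.62, - 3, - 2,- 1/14, 3/10, 2.87,5, 5.0,  6, 7,8,9 ]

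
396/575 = 396/575 = 0.69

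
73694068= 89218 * 826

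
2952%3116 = 2952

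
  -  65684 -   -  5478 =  - 60206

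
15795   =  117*135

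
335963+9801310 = 10137273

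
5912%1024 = 792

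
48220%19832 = 8556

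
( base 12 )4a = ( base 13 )46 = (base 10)58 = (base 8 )72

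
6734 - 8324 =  - 1590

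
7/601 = 7/601 =0.01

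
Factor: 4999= 4999^1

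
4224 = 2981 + 1243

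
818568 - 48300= 770268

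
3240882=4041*802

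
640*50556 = 32355840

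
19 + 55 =74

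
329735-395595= - 65860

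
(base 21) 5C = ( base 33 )3i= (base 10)117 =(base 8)165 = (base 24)4l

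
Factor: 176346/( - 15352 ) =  - 873/76 = - 2^(-2) * 3^2*19^( -1 )*97^1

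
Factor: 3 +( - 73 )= - 70 = - 2^1*5^1*7^1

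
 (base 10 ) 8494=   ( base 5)232434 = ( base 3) 102122121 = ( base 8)20456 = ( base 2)10000100101110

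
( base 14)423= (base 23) 1CA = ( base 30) R5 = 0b1100101111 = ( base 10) 815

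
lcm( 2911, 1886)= 133906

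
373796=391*956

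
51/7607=51/7607 = 0.01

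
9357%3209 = 2939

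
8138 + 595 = 8733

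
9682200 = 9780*990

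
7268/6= 1211  +  1/3 = 1211.33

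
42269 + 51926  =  94195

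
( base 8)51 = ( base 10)41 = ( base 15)2B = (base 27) 1E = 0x29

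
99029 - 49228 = 49801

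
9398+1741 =11139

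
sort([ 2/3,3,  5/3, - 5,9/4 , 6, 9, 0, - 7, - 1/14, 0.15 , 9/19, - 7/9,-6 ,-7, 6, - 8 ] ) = [ - 8,-7,-7,- 6, - 5, -7/9, - 1/14, 0, 0.15, 9/19, 2/3, 5/3,9/4,3, 6,  6, 9]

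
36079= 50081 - 14002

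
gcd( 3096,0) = 3096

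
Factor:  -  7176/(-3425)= 2^3*3^1*5^(  -  2)*13^1*23^1*137^( - 1 ) 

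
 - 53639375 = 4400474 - 58039849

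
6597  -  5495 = 1102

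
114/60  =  1  +  9/10=1.90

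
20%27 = 20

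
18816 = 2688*7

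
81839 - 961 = 80878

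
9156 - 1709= 7447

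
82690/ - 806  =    -  41345/403 = -102.59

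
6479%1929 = 692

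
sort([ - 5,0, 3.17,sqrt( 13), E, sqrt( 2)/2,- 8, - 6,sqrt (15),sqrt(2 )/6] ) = [ - 8, - 6, - 5,0 , sqrt(2 )/6, sqrt(2 )/2, E, 3.17,sqrt( 13 ),sqrt( 15)]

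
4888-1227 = 3661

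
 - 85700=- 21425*4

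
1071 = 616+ 455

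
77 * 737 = 56749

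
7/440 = 7/440 = 0.02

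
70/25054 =35/12527 = 0.00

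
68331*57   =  3894867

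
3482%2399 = 1083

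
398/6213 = 398/6213 = 0.06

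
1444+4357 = 5801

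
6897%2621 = 1655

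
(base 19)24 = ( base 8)52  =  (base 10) 42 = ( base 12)36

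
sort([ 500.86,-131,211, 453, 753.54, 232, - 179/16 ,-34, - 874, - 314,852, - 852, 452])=[ - 874,-852, - 314, - 131, - 34, - 179/16, 211, 232, 452 , 453, 500.86, 753.54, 852]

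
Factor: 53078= 2^1*26539^1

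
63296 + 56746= 120042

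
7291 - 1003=6288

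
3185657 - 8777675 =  - 5592018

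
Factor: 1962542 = 2^1*981271^1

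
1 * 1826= 1826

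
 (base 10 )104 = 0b1101000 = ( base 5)404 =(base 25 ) 44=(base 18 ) 5e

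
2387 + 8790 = 11177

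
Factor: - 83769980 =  - 2^2*5^1* 7^1*29^1 *47^1*439^1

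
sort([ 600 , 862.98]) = [600, 862.98 ] 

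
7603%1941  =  1780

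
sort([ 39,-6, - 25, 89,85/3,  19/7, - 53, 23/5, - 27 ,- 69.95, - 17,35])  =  [ - 69.95,-53, - 27, - 25, -17,-6, 19/7,23/5, 85/3,  35, 39 , 89]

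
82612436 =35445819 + 47166617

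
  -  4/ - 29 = 4/29 = 0.14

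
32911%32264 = 647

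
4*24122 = 96488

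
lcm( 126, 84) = 252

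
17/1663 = 17/1663 = 0.01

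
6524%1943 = 695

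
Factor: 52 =2^2*13^1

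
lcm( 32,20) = 160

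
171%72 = 27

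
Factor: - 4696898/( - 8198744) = 2348449/4099372=2^(-2)*29^1*47^1 * 1723^1*1024843^( - 1) 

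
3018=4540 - 1522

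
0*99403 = 0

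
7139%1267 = 804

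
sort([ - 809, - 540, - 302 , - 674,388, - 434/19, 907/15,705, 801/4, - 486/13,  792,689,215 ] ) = [ - 809, - 674,- 540,-302,  -  486/13 , - 434/19, 907/15,801/4,215,  388,689,705,792] 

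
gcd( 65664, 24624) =8208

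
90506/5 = 90506/5 = 18101.20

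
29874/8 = 3734 + 1/4 = 3734.25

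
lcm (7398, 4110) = 36990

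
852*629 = 535908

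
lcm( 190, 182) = 17290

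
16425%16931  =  16425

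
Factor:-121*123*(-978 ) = 2^1*3^2*11^2*41^1*163^1 = 14555574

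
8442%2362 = 1356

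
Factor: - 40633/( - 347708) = 2^ ( - 2 ) * 179^1*227^1*86927^( - 1) 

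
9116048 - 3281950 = 5834098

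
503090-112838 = 390252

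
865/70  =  12+5/14 = 12.36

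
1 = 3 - 2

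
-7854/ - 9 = 2618/3 = 872.67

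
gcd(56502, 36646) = 146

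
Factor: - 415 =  - 5^1*83^1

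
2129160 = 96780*22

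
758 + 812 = 1570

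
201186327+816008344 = 1017194671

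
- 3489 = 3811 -7300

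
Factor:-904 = -2^3*113^1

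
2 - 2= 0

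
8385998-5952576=2433422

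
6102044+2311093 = 8413137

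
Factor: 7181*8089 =58087109=43^1* 167^1*8089^1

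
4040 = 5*808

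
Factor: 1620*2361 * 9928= 2^5*3^5*5^1  *17^1 * 73^1 * 787^1 = 37972812960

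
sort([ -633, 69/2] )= [  -  633, 69/2]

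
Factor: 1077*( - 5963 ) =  - 6422151 = - 3^1*67^1 * 89^1*359^1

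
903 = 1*903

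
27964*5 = 139820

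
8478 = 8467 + 11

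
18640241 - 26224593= - 7584352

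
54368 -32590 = 21778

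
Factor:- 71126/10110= - 35563/5055 = - 3^ ( - 1)  *  5^( - 1 )*11^1 * 53^1*61^1 * 337^ ( - 1)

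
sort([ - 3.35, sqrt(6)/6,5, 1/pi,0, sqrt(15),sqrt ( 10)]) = [ - 3.35,0,1/pi,sqrt(6)/6, sqrt(10 )  ,  sqrt ( 15) , 5]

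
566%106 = 36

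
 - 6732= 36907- 43639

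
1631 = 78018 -76387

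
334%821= 334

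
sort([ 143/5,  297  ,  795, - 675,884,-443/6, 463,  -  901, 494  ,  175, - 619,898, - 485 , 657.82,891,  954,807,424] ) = [ - 901,-675,- 619, - 485, - 443/6, 143/5, 175,  297,424,463, 494, 657.82, 795,807, 884, 891, 898, 954] 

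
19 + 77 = 96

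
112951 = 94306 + 18645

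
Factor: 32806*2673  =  87690438 = 2^1*3^5*11^1*47^1*349^1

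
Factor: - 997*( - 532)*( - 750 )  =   - 2^3*3^1*5^3*7^1 * 19^1*997^1  =  -397803000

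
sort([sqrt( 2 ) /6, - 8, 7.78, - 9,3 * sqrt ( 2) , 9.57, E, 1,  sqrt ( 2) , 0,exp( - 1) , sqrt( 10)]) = [ - 9,  -  8,  0, sqrt( 2 ) /6 , exp(  -  1 ), 1,sqrt(2 ),E, sqrt( 10),3*sqrt( 2), 7.78, 9.57 ]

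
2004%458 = 172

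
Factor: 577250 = 2^1*5^3*2309^1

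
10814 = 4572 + 6242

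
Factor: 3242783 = 71^1*45673^1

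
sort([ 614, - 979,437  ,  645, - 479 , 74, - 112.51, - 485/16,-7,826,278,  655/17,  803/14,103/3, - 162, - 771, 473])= [ - 979, - 771, -479, - 162,-112.51, -485/16, - 7,103/3  ,  655/17,803/14,74 , 278,  437,473,614, 645,826]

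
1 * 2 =2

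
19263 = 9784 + 9479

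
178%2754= 178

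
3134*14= 43876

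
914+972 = 1886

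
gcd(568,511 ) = 1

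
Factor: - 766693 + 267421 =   -  2^3*3^1 *71^1*293^1 = - 499272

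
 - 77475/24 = -3229+7/8=- 3228.12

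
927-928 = -1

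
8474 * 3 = 25422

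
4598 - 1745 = 2853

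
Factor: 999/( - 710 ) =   -  2^ ( - 1 )*3^3*5^ ( -1 )*37^1*71^( - 1 )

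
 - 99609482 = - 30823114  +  -68786368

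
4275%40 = 35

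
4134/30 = 689/5 =137.80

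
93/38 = 2 + 17/38 = 2.45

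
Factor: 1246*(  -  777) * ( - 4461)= 2^1*3^2*7^2*37^1*89^1*1487^1 = 4318881462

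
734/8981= 734/8981 = 0.08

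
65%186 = 65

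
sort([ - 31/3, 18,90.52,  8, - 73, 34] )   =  [-73,-31/3,  8,18, 34,90.52] 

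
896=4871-3975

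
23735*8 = 189880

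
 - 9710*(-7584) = 73640640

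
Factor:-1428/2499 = -4/7 = -2^2*7^ ( - 1 ) 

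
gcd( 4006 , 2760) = 2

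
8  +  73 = 81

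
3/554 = 3/554 = 0.01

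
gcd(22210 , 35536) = 4442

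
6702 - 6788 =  - 86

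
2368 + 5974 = 8342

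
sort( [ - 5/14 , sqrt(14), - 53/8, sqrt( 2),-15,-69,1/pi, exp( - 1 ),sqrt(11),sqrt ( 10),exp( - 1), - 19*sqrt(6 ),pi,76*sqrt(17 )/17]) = [ - 69, - 19 * sqrt (6),  -  15, - 53/8, - 5/14  ,  1/pi,exp ( -1),exp( - 1),sqrt( 2 ),pi,sqrt (10),sqrt(11 ), sqrt(14) , 76*sqrt(17 )/17] 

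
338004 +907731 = 1245735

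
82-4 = 78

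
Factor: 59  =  59^1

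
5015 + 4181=9196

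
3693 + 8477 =12170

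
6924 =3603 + 3321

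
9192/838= 4596/419 = 10.97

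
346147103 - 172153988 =173993115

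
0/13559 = 0 = 0.00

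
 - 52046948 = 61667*(-844) 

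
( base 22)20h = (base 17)36g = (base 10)985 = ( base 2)1111011001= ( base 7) 2605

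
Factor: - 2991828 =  -2^2*3^1*7^1*35617^1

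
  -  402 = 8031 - 8433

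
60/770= 6/77  =  0.08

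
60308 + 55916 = 116224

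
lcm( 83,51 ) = 4233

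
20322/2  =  10161= 10161.00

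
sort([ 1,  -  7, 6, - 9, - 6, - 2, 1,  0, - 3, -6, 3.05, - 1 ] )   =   [ - 9, - 7,- 6, - 6, - 3, - 2, - 1,0, 1, 1, 3.05, 6 ] 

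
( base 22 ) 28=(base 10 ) 52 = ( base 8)64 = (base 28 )1o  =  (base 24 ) 24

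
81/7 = 11 + 4/7 = 11.57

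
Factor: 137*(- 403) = -55211 = - 13^1*31^1*137^1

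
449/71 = 449/71  =  6.32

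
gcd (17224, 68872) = 8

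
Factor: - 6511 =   -  17^1 * 383^1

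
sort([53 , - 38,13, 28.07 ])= [ - 38,13,28.07, 53]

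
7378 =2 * 3689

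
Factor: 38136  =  2^3*3^1*7^1*227^1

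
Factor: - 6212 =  - 2^2 * 1553^1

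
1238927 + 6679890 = 7918817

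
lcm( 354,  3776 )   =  11328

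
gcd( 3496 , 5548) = 76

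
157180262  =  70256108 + 86924154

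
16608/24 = 692=692.00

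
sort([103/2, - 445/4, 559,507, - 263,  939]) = [ - 263, -445/4 , 103/2, 507,559, 939]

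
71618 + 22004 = 93622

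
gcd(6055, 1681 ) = 1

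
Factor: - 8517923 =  - 89^1*95707^1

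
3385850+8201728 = 11587578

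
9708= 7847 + 1861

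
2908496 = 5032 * 578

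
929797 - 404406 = 525391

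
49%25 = 24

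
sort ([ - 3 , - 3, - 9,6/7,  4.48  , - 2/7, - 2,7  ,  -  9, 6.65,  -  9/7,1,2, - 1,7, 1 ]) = [- 9, - 9, - 3, - 3, - 2, - 9/7, - 1, - 2/7,6/7,1,1,2,4.48,6.65,7, 7 ] 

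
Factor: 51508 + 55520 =107028 = 2^2*3^3 *991^1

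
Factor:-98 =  - 2^1 * 7^2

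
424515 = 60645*7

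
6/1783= 6/1783 = 0.00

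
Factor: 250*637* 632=100646000 = 2^4*5^3*7^2*13^1*79^1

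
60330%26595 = 7140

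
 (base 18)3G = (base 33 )24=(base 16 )46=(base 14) 50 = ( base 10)70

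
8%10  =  8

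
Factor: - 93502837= -41^1 * 421^1*5417^1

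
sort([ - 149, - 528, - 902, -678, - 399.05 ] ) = [ - 902 , - 678 , - 528, - 399.05, - 149 ] 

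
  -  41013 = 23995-65008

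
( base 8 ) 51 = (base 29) 1C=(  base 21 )1k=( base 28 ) 1D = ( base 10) 41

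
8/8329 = 8/8329 = 0.00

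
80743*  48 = 3875664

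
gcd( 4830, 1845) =15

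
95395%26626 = 15517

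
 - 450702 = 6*( - 75117 ) 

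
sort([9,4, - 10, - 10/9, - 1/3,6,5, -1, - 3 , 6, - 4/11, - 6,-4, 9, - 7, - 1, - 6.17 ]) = [-10, - 7, - 6.17, - 6, - 4, - 3, - 10/9, - 1, - 1 , - 4/11, - 1/3, 4,5, 6, 6,9,9]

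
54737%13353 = 1325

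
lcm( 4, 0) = 0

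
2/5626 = 1/2813 = 0.00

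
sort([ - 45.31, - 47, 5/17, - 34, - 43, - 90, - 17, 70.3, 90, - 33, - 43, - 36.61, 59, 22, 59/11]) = [ - 90,-47,-45.31, - 43,  -  43,-36.61, - 34, - 33, - 17, 5/17 , 59/11,22,59, 70.3,90]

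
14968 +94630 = 109598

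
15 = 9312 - 9297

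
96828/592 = 24207/148=163.56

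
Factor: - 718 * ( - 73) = 2^1*73^1*359^1= 52414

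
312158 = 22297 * 14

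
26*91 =2366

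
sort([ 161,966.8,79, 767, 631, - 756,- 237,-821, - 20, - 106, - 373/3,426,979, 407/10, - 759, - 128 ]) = [- 821, - 759, - 756, - 237, - 128, - 373/3,-106, - 20,407/10,79,161,426, 631 , 767,966.8,979]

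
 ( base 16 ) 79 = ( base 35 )3g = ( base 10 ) 121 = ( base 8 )171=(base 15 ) 81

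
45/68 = 45/68 = 0.66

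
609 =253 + 356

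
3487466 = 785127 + 2702339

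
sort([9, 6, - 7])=[ - 7, 6,  9]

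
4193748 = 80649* 52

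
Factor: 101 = 101^1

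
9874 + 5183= 15057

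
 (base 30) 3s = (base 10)118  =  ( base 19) 64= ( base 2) 1110110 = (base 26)4e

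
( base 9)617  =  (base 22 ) 10i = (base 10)502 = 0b111110110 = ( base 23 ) lj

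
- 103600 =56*( - 1850 )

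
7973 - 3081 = 4892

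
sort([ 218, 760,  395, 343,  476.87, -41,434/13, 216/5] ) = [ - 41 , 434/13,216/5 , 218,343,395,476.87 , 760] 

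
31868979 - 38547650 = - 6678671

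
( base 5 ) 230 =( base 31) 23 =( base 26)2d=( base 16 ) 41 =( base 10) 65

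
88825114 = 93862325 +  - 5037211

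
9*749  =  6741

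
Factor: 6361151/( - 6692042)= - 171923/180866 = -  2^( - 1 ) *7^( - 1)*12919^( - 1)*171923^1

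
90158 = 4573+85585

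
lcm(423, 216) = 10152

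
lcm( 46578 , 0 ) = 0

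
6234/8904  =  1039/1484  =  0.70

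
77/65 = 1+12/65  =  1.18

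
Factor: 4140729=3^2*460081^1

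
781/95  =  781/95= 8.22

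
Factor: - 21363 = - 3^1 * 7121^1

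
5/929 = 5/929 =0.01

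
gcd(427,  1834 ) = 7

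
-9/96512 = - 9/96512=-  0.00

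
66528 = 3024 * 22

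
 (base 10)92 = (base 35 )2m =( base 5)332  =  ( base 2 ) 1011100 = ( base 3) 10102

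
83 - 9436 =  - 9353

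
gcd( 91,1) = 1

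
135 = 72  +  63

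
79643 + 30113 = 109756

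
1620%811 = 809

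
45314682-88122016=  - 42807334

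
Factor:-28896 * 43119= -2^5*3^4*7^1*43^1*1597^1= -1245966624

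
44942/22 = 22471/11 = 2042.82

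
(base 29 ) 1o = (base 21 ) 2b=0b110101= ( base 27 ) 1Q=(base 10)53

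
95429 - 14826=80603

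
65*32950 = 2141750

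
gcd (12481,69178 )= 1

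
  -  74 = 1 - 75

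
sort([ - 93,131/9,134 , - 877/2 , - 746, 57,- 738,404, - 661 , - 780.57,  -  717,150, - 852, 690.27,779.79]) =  [ - 852, -780.57,  -  746 , - 738, - 717, - 661, - 877/2, - 93,131/9,57,134 , 150,404,  690.27,779.79] 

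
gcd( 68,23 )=1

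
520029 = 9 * 57781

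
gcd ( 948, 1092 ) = 12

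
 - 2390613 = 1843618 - 4234231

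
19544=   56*349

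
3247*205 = 665635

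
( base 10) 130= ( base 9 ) 154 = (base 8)202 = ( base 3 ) 11211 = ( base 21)64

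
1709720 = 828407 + 881313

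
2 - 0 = 2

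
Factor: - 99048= - 2^3*3^1*4127^1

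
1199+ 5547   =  6746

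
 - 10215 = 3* (-3405 )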